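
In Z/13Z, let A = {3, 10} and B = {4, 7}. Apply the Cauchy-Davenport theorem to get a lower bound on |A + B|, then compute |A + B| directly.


Cauchy-Davenport: |A + B| ≥ min(p, |A| + |B| - 1) for A, B nonempty in Z/pZ.
|A| = 2, |B| = 2, p = 13.
CD lower bound = min(13, 2 + 2 - 1) = min(13, 3) = 3.
Compute A + B mod 13 directly:
a = 3: 3+4=7, 3+7=10
a = 10: 10+4=1, 10+7=4
A + B = {1, 4, 7, 10}, so |A + B| = 4.
Verify: 4 ≥ 3? Yes ✓.

CD lower bound = 3, actual |A + B| = 4.


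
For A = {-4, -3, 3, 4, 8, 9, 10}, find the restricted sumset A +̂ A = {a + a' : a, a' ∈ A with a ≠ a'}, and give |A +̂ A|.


Restricted sumset: A +̂ A = {a + a' : a ∈ A, a' ∈ A, a ≠ a'}.
Equivalently, take A + A and drop any sum 2a that is achievable ONLY as a + a for a ∈ A (i.e. sums representable only with equal summands).
Enumerate pairs (a, a') with a < a' (symmetric, so each unordered pair gives one sum; this covers all a ≠ a'):
  -4 + -3 = -7
  -4 + 3 = -1
  -4 + 4 = 0
  -4 + 8 = 4
  -4 + 9 = 5
  -4 + 10 = 6
  -3 + 3 = 0
  -3 + 4 = 1
  -3 + 8 = 5
  -3 + 9 = 6
  -3 + 10 = 7
  3 + 4 = 7
  3 + 8 = 11
  3 + 9 = 12
  3 + 10 = 13
  4 + 8 = 12
  4 + 9 = 13
  4 + 10 = 14
  8 + 9 = 17
  8 + 10 = 18
  9 + 10 = 19
Collected distinct sums: {-7, -1, 0, 1, 4, 5, 6, 7, 11, 12, 13, 14, 17, 18, 19}
|A +̂ A| = 15
(Reference bound: |A +̂ A| ≥ 2|A| - 3 for |A| ≥ 2, with |A| = 7 giving ≥ 11.)

|A +̂ A| = 15


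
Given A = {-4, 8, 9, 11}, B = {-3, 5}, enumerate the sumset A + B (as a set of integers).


A + B = {a + b : a ∈ A, b ∈ B}.
Enumerate all |A|·|B| = 4·2 = 8 pairs (a, b) and collect distinct sums.
a = -4: -4+-3=-7, -4+5=1
a = 8: 8+-3=5, 8+5=13
a = 9: 9+-3=6, 9+5=14
a = 11: 11+-3=8, 11+5=16
Collecting distinct sums: A + B = {-7, 1, 5, 6, 8, 13, 14, 16}
|A + B| = 8

A + B = {-7, 1, 5, 6, 8, 13, 14, 16}


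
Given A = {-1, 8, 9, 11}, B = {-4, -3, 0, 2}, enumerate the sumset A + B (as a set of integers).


A + B = {a + b : a ∈ A, b ∈ B}.
Enumerate all |A|·|B| = 4·4 = 16 pairs (a, b) and collect distinct sums.
a = -1: -1+-4=-5, -1+-3=-4, -1+0=-1, -1+2=1
a = 8: 8+-4=4, 8+-3=5, 8+0=8, 8+2=10
a = 9: 9+-4=5, 9+-3=6, 9+0=9, 9+2=11
a = 11: 11+-4=7, 11+-3=8, 11+0=11, 11+2=13
Collecting distinct sums: A + B = {-5, -4, -1, 1, 4, 5, 6, 7, 8, 9, 10, 11, 13}
|A + B| = 13

A + B = {-5, -4, -1, 1, 4, 5, 6, 7, 8, 9, 10, 11, 13}


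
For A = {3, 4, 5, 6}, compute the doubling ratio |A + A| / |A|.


|A| = 4.
Compute A + A by enumerating all 16 pairs.
A + A = {6, 7, 8, 9, 10, 11, 12}, so |A + A| = 7.
K = |A + A| / |A| = 7/4 (already in lowest terms) ≈ 1.7500.
Reference: AP of size 4 gives K = 7/4 ≈ 1.7500; a fully generic set of size 4 gives K ≈ 2.5000.

|A| = 4, |A + A| = 7, K = 7/4.


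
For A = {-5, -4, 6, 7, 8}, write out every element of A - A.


A - A = {a - a' : a, a' ∈ A}.
Compute a - a' for each ordered pair (a, a'):
a = -5: -5--5=0, -5--4=-1, -5-6=-11, -5-7=-12, -5-8=-13
a = -4: -4--5=1, -4--4=0, -4-6=-10, -4-7=-11, -4-8=-12
a = 6: 6--5=11, 6--4=10, 6-6=0, 6-7=-1, 6-8=-2
a = 7: 7--5=12, 7--4=11, 7-6=1, 7-7=0, 7-8=-1
a = 8: 8--5=13, 8--4=12, 8-6=2, 8-7=1, 8-8=0
Collecting distinct values (and noting 0 appears from a-a):
A - A = {-13, -12, -11, -10, -2, -1, 0, 1, 2, 10, 11, 12, 13}
|A - A| = 13

A - A = {-13, -12, -11, -10, -2, -1, 0, 1, 2, 10, 11, 12, 13}


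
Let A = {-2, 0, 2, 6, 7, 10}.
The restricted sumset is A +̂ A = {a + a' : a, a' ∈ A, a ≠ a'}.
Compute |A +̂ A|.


Restricted sumset: A +̂ A = {a + a' : a ∈ A, a' ∈ A, a ≠ a'}.
Equivalently, take A + A and drop any sum 2a that is achievable ONLY as a + a for a ∈ A (i.e. sums representable only with equal summands).
Enumerate pairs (a, a') with a < a' (symmetric, so each unordered pair gives one sum; this covers all a ≠ a'):
  -2 + 0 = -2
  -2 + 2 = 0
  -2 + 6 = 4
  -2 + 7 = 5
  -2 + 10 = 8
  0 + 2 = 2
  0 + 6 = 6
  0 + 7 = 7
  0 + 10 = 10
  2 + 6 = 8
  2 + 7 = 9
  2 + 10 = 12
  6 + 7 = 13
  6 + 10 = 16
  7 + 10 = 17
Collected distinct sums: {-2, 0, 2, 4, 5, 6, 7, 8, 9, 10, 12, 13, 16, 17}
|A +̂ A| = 14
(Reference bound: |A +̂ A| ≥ 2|A| - 3 for |A| ≥ 2, with |A| = 6 giving ≥ 9.)

|A +̂ A| = 14


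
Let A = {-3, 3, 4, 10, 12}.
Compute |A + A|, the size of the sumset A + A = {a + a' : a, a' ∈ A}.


A + A = {a + a' : a, a' ∈ A}; |A| = 5.
General bounds: 2|A| - 1 ≤ |A + A| ≤ |A|(|A|+1)/2, i.e. 9 ≤ |A + A| ≤ 15.
Lower bound 2|A|-1 is attained iff A is an arithmetic progression.
Enumerate sums a + a' for a ≤ a' (symmetric, so this suffices):
a = -3: -3+-3=-6, -3+3=0, -3+4=1, -3+10=7, -3+12=9
a = 3: 3+3=6, 3+4=7, 3+10=13, 3+12=15
a = 4: 4+4=8, 4+10=14, 4+12=16
a = 10: 10+10=20, 10+12=22
a = 12: 12+12=24
Distinct sums: {-6, 0, 1, 6, 7, 8, 9, 13, 14, 15, 16, 20, 22, 24}
|A + A| = 14

|A + A| = 14


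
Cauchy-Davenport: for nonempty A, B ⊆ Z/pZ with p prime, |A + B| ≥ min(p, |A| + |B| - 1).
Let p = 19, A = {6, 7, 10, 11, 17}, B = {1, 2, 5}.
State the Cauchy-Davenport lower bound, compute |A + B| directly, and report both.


Cauchy-Davenport: |A + B| ≥ min(p, |A| + |B| - 1) for A, B nonempty in Z/pZ.
|A| = 5, |B| = 3, p = 19.
CD lower bound = min(19, 5 + 3 - 1) = min(19, 7) = 7.
Compute A + B mod 19 directly:
a = 6: 6+1=7, 6+2=8, 6+5=11
a = 7: 7+1=8, 7+2=9, 7+5=12
a = 10: 10+1=11, 10+2=12, 10+5=15
a = 11: 11+1=12, 11+2=13, 11+5=16
a = 17: 17+1=18, 17+2=0, 17+5=3
A + B = {0, 3, 7, 8, 9, 11, 12, 13, 15, 16, 18}, so |A + B| = 11.
Verify: 11 ≥ 7? Yes ✓.

CD lower bound = 7, actual |A + B| = 11.


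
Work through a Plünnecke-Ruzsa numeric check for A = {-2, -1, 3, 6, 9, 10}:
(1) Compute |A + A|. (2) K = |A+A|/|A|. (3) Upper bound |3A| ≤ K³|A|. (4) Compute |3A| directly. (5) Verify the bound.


|A| = 6.
Step 1: Compute A + A by enumerating all 36 pairs.
A + A = {-4, -3, -2, 1, 2, 4, 5, 6, 7, 8, 9, 12, 13, 15, 16, 18, 19, 20}, so |A + A| = 18.
Step 2: Doubling constant K = |A + A|/|A| = 18/6 = 18/6 ≈ 3.0000.
Step 3: Plünnecke-Ruzsa gives |3A| ≤ K³·|A| = (3.0000)³ · 6 ≈ 162.0000.
Step 4: Compute 3A = A + A + A directly by enumerating all triples (a,b,c) ∈ A³; |3A| = 35.
Step 5: Check 35 ≤ 162.0000? Yes ✓.

K = 18/6, Plünnecke-Ruzsa bound K³|A| ≈ 162.0000, |3A| = 35, inequality holds.


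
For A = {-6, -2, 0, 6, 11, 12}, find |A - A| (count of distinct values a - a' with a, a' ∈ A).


A - A = {a - a' : a, a' ∈ A}; |A| = 6.
Bounds: 2|A|-1 ≤ |A - A| ≤ |A|² - |A| + 1, i.e. 11 ≤ |A - A| ≤ 31.
Note: 0 ∈ A - A always (from a - a). The set is symmetric: if d ∈ A - A then -d ∈ A - A.
Enumerate nonzero differences d = a - a' with a > a' (then include -d):
Positive differences: {1, 2, 4, 5, 6, 8, 11, 12, 13, 14, 17, 18}
Full difference set: {0} ∪ (positive diffs) ∪ (negative diffs).
|A - A| = 1 + 2·12 = 25 (matches direct enumeration: 25).

|A - A| = 25


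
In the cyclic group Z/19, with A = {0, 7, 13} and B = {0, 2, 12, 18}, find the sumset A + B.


Work in Z/19Z: reduce every sum a + b modulo 19.
Enumerate all 12 pairs:
a = 0: 0+0=0, 0+2=2, 0+12=12, 0+18=18
a = 7: 7+0=7, 7+2=9, 7+12=0, 7+18=6
a = 13: 13+0=13, 13+2=15, 13+12=6, 13+18=12
Distinct residues collected: {0, 2, 6, 7, 9, 12, 13, 15, 18}
|A + B| = 9 (out of 19 total residues).

A + B = {0, 2, 6, 7, 9, 12, 13, 15, 18}


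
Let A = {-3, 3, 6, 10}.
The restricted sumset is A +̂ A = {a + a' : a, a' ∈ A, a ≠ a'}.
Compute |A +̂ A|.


Restricted sumset: A +̂ A = {a + a' : a ∈ A, a' ∈ A, a ≠ a'}.
Equivalently, take A + A and drop any sum 2a that is achievable ONLY as a + a for a ∈ A (i.e. sums representable only with equal summands).
Enumerate pairs (a, a') with a < a' (symmetric, so each unordered pair gives one sum; this covers all a ≠ a'):
  -3 + 3 = 0
  -3 + 6 = 3
  -3 + 10 = 7
  3 + 6 = 9
  3 + 10 = 13
  6 + 10 = 16
Collected distinct sums: {0, 3, 7, 9, 13, 16}
|A +̂ A| = 6
(Reference bound: |A +̂ A| ≥ 2|A| - 3 for |A| ≥ 2, with |A| = 4 giving ≥ 5.)

|A +̂ A| = 6


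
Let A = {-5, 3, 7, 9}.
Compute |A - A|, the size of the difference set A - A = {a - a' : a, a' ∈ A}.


A - A = {a - a' : a, a' ∈ A}; |A| = 4.
Bounds: 2|A|-1 ≤ |A - A| ≤ |A|² - |A| + 1, i.e. 7 ≤ |A - A| ≤ 13.
Note: 0 ∈ A - A always (from a - a). The set is symmetric: if d ∈ A - A then -d ∈ A - A.
Enumerate nonzero differences d = a - a' with a > a' (then include -d):
Positive differences: {2, 4, 6, 8, 12, 14}
Full difference set: {0} ∪ (positive diffs) ∪ (negative diffs).
|A - A| = 1 + 2·6 = 13 (matches direct enumeration: 13).

|A - A| = 13


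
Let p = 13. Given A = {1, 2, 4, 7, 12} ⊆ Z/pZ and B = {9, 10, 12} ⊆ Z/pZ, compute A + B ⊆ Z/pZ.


Work in Z/13Z: reduce every sum a + b modulo 13.
Enumerate all 15 pairs:
a = 1: 1+9=10, 1+10=11, 1+12=0
a = 2: 2+9=11, 2+10=12, 2+12=1
a = 4: 4+9=0, 4+10=1, 4+12=3
a = 7: 7+9=3, 7+10=4, 7+12=6
a = 12: 12+9=8, 12+10=9, 12+12=11
Distinct residues collected: {0, 1, 3, 4, 6, 8, 9, 10, 11, 12}
|A + B| = 10 (out of 13 total residues).

A + B = {0, 1, 3, 4, 6, 8, 9, 10, 11, 12}


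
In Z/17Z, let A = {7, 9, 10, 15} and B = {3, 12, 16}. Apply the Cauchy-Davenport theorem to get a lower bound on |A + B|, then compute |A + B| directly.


Cauchy-Davenport: |A + B| ≥ min(p, |A| + |B| - 1) for A, B nonempty in Z/pZ.
|A| = 4, |B| = 3, p = 17.
CD lower bound = min(17, 4 + 3 - 1) = min(17, 6) = 6.
Compute A + B mod 17 directly:
a = 7: 7+3=10, 7+12=2, 7+16=6
a = 9: 9+3=12, 9+12=4, 9+16=8
a = 10: 10+3=13, 10+12=5, 10+16=9
a = 15: 15+3=1, 15+12=10, 15+16=14
A + B = {1, 2, 4, 5, 6, 8, 9, 10, 12, 13, 14}, so |A + B| = 11.
Verify: 11 ≥ 6? Yes ✓.

CD lower bound = 6, actual |A + B| = 11.


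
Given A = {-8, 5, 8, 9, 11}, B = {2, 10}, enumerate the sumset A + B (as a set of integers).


A + B = {a + b : a ∈ A, b ∈ B}.
Enumerate all |A|·|B| = 5·2 = 10 pairs (a, b) and collect distinct sums.
a = -8: -8+2=-6, -8+10=2
a = 5: 5+2=7, 5+10=15
a = 8: 8+2=10, 8+10=18
a = 9: 9+2=11, 9+10=19
a = 11: 11+2=13, 11+10=21
Collecting distinct sums: A + B = {-6, 2, 7, 10, 11, 13, 15, 18, 19, 21}
|A + B| = 10

A + B = {-6, 2, 7, 10, 11, 13, 15, 18, 19, 21}


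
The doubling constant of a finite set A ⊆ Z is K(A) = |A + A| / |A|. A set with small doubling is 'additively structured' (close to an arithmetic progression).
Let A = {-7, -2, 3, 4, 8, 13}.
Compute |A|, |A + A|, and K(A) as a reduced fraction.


|A| = 6.
Compute A + A by enumerating all 36 pairs.
A + A = {-14, -9, -4, -3, 1, 2, 6, 7, 8, 11, 12, 16, 17, 21, 26}, so |A + A| = 15.
K = |A + A| / |A| = 15/6 = 5/2 ≈ 2.5000.
Reference: AP of size 6 gives K = 11/6 ≈ 1.8333; a fully generic set of size 6 gives K ≈ 3.5000.

|A| = 6, |A + A| = 15, K = 15/6 = 5/2.


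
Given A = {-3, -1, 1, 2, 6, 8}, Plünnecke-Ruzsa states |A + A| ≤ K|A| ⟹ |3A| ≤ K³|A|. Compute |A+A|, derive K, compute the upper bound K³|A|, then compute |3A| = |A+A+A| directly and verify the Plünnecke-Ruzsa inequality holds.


|A| = 6.
Step 1: Compute A + A by enumerating all 36 pairs.
A + A = {-6, -4, -2, -1, 0, 1, 2, 3, 4, 5, 7, 8, 9, 10, 12, 14, 16}, so |A + A| = 17.
Step 2: Doubling constant K = |A + A|/|A| = 17/6 = 17/6 ≈ 2.8333.
Step 3: Plünnecke-Ruzsa gives |3A| ≤ K³·|A| = (2.8333)³ · 6 ≈ 136.4722.
Step 4: Compute 3A = A + A + A directly by enumerating all triples (a,b,c) ∈ A³; |3A| = 29.
Step 5: Check 29 ≤ 136.4722? Yes ✓.

K = 17/6, Plünnecke-Ruzsa bound K³|A| ≈ 136.4722, |3A| = 29, inequality holds.


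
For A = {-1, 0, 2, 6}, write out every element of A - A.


A - A = {a - a' : a, a' ∈ A}.
Compute a - a' for each ordered pair (a, a'):
a = -1: -1--1=0, -1-0=-1, -1-2=-3, -1-6=-7
a = 0: 0--1=1, 0-0=0, 0-2=-2, 0-6=-6
a = 2: 2--1=3, 2-0=2, 2-2=0, 2-6=-4
a = 6: 6--1=7, 6-0=6, 6-2=4, 6-6=0
Collecting distinct values (and noting 0 appears from a-a):
A - A = {-7, -6, -4, -3, -2, -1, 0, 1, 2, 3, 4, 6, 7}
|A - A| = 13

A - A = {-7, -6, -4, -3, -2, -1, 0, 1, 2, 3, 4, 6, 7}


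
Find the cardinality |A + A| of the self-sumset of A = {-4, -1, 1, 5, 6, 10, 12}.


A + A = {a + a' : a, a' ∈ A}; |A| = 7.
General bounds: 2|A| - 1 ≤ |A + A| ≤ |A|(|A|+1)/2, i.e. 13 ≤ |A + A| ≤ 28.
Lower bound 2|A|-1 is attained iff A is an arithmetic progression.
Enumerate sums a + a' for a ≤ a' (symmetric, so this suffices):
a = -4: -4+-4=-8, -4+-1=-5, -4+1=-3, -4+5=1, -4+6=2, -4+10=6, -4+12=8
a = -1: -1+-1=-2, -1+1=0, -1+5=4, -1+6=5, -1+10=9, -1+12=11
a = 1: 1+1=2, 1+5=6, 1+6=7, 1+10=11, 1+12=13
a = 5: 5+5=10, 5+6=11, 5+10=15, 5+12=17
a = 6: 6+6=12, 6+10=16, 6+12=18
a = 10: 10+10=20, 10+12=22
a = 12: 12+12=24
Distinct sums: {-8, -5, -3, -2, 0, 1, 2, 4, 5, 6, 7, 8, 9, 10, 11, 12, 13, 15, 16, 17, 18, 20, 22, 24}
|A + A| = 24

|A + A| = 24


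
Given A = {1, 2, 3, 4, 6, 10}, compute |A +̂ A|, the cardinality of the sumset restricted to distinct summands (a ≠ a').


Restricted sumset: A +̂ A = {a + a' : a ∈ A, a' ∈ A, a ≠ a'}.
Equivalently, take A + A and drop any sum 2a that is achievable ONLY as a + a for a ∈ A (i.e. sums representable only with equal summands).
Enumerate pairs (a, a') with a < a' (symmetric, so each unordered pair gives one sum; this covers all a ≠ a'):
  1 + 2 = 3
  1 + 3 = 4
  1 + 4 = 5
  1 + 6 = 7
  1 + 10 = 11
  2 + 3 = 5
  2 + 4 = 6
  2 + 6 = 8
  2 + 10 = 12
  3 + 4 = 7
  3 + 6 = 9
  3 + 10 = 13
  4 + 6 = 10
  4 + 10 = 14
  6 + 10 = 16
Collected distinct sums: {3, 4, 5, 6, 7, 8, 9, 10, 11, 12, 13, 14, 16}
|A +̂ A| = 13
(Reference bound: |A +̂ A| ≥ 2|A| - 3 for |A| ≥ 2, with |A| = 6 giving ≥ 9.)

|A +̂ A| = 13


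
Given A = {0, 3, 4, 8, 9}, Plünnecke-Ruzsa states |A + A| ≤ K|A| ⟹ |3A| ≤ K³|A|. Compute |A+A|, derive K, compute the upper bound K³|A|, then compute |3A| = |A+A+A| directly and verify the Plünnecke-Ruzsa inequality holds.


|A| = 5.
Step 1: Compute A + A by enumerating all 25 pairs.
A + A = {0, 3, 4, 6, 7, 8, 9, 11, 12, 13, 16, 17, 18}, so |A + A| = 13.
Step 2: Doubling constant K = |A + A|/|A| = 13/5 = 13/5 ≈ 2.6000.
Step 3: Plünnecke-Ruzsa gives |3A| ≤ K³·|A| = (2.6000)³ · 5 ≈ 87.8800.
Step 4: Compute 3A = A + A + A directly by enumerating all triples (a,b,c) ∈ A³; |3A| = 24.
Step 5: Check 24 ≤ 87.8800? Yes ✓.

K = 13/5, Plünnecke-Ruzsa bound K³|A| ≈ 87.8800, |3A| = 24, inequality holds.


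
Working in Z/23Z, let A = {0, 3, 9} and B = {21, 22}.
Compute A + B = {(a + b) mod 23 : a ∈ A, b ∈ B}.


Work in Z/23Z: reduce every sum a + b modulo 23.
Enumerate all 6 pairs:
a = 0: 0+21=21, 0+22=22
a = 3: 3+21=1, 3+22=2
a = 9: 9+21=7, 9+22=8
Distinct residues collected: {1, 2, 7, 8, 21, 22}
|A + B| = 6 (out of 23 total residues).

A + B = {1, 2, 7, 8, 21, 22}


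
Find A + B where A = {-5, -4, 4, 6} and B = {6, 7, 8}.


A + B = {a + b : a ∈ A, b ∈ B}.
Enumerate all |A|·|B| = 4·3 = 12 pairs (a, b) and collect distinct sums.
a = -5: -5+6=1, -5+7=2, -5+8=3
a = -4: -4+6=2, -4+7=3, -4+8=4
a = 4: 4+6=10, 4+7=11, 4+8=12
a = 6: 6+6=12, 6+7=13, 6+8=14
Collecting distinct sums: A + B = {1, 2, 3, 4, 10, 11, 12, 13, 14}
|A + B| = 9

A + B = {1, 2, 3, 4, 10, 11, 12, 13, 14}


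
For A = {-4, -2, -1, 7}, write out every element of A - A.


A - A = {a - a' : a, a' ∈ A}.
Compute a - a' for each ordered pair (a, a'):
a = -4: -4--4=0, -4--2=-2, -4--1=-3, -4-7=-11
a = -2: -2--4=2, -2--2=0, -2--1=-1, -2-7=-9
a = -1: -1--4=3, -1--2=1, -1--1=0, -1-7=-8
a = 7: 7--4=11, 7--2=9, 7--1=8, 7-7=0
Collecting distinct values (and noting 0 appears from a-a):
A - A = {-11, -9, -8, -3, -2, -1, 0, 1, 2, 3, 8, 9, 11}
|A - A| = 13

A - A = {-11, -9, -8, -3, -2, -1, 0, 1, 2, 3, 8, 9, 11}


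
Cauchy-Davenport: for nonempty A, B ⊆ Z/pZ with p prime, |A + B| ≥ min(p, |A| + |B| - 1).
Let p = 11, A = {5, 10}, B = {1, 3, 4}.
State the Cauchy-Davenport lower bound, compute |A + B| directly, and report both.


Cauchy-Davenport: |A + B| ≥ min(p, |A| + |B| - 1) for A, B nonempty in Z/pZ.
|A| = 2, |B| = 3, p = 11.
CD lower bound = min(11, 2 + 3 - 1) = min(11, 4) = 4.
Compute A + B mod 11 directly:
a = 5: 5+1=6, 5+3=8, 5+4=9
a = 10: 10+1=0, 10+3=2, 10+4=3
A + B = {0, 2, 3, 6, 8, 9}, so |A + B| = 6.
Verify: 6 ≥ 4? Yes ✓.

CD lower bound = 4, actual |A + B| = 6.


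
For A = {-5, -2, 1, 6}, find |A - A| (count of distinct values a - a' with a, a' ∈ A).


A - A = {a - a' : a, a' ∈ A}; |A| = 4.
Bounds: 2|A|-1 ≤ |A - A| ≤ |A|² - |A| + 1, i.e. 7 ≤ |A - A| ≤ 13.
Note: 0 ∈ A - A always (from a - a). The set is symmetric: if d ∈ A - A then -d ∈ A - A.
Enumerate nonzero differences d = a - a' with a > a' (then include -d):
Positive differences: {3, 5, 6, 8, 11}
Full difference set: {0} ∪ (positive diffs) ∪ (negative diffs).
|A - A| = 1 + 2·5 = 11 (matches direct enumeration: 11).

|A - A| = 11


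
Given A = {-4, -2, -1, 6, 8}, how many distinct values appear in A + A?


A + A = {a + a' : a, a' ∈ A}; |A| = 5.
General bounds: 2|A| - 1 ≤ |A + A| ≤ |A|(|A|+1)/2, i.e. 9 ≤ |A + A| ≤ 15.
Lower bound 2|A|-1 is attained iff A is an arithmetic progression.
Enumerate sums a + a' for a ≤ a' (symmetric, so this suffices):
a = -4: -4+-4=-8, -4+-2=-6, -4+-1=-5, -4+6=2, -4+8=4
a = -2: -2+-2=-4, -2+-1=-3, -2+6=4, -2+8=6
a = -1: -1+-1=-2, -1+6=5, -1+8=7
a = 6: 6+6=12, 6+8=14
a = 8: 8+8=16
Distinct sums: {-8, -6, -5, -4, -3, -2, 2, 4, 5, 6, 7, 12, 14, 16}
|A + A| = 14

|A + A| = 14


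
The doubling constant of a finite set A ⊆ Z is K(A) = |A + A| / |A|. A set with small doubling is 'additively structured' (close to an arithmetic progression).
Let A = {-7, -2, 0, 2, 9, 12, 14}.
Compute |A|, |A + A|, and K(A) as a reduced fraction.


|A| = 7.
Compute A + A by enumerating all 49 pairs.
A + A = {-14, -9, -7, -5, -4, -2, 0, 2, 4, 5, 7, 9, 10, 11, 12, 14, 16, 18, 21, 23, 24, 26, 28}, so |A + A| = 23.
K = |A + A| / |A| = 23/7 (already in lowest terms) ≈ 3.2857.
Reference: AP of size 7 gives K = 13/7 ≈ 1.8571; a fully generic set of size 7 gives K ≈ 4.0000.

|A| = 7, |A + A| = 23, K = 23/7.


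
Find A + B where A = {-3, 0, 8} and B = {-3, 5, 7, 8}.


A + B = {a + b : a ∈ A, b ∈ B}.
Enumerate all |A|·|B| = 3·4 = 12 pairs (a, b) and collect distinct sums.
a = -3: -3+-3=-6, -3+5=2, -3+7=4, -3+8=5
a = 0: 0+-3=-3, 0+5=5, 0+7=7, 0+8=8
a = 8: 8+-3=5, 8+5=13, 8+7=15, 8+8=16
Collecting distinct sums: A + B = {-6, -3, 2, 4, 5, 7, 8, 13, 15, 16}
|A + B| = 10

A + B = {-6, -3, 2, 4, 5, 7, 8, 13, 15, 16}


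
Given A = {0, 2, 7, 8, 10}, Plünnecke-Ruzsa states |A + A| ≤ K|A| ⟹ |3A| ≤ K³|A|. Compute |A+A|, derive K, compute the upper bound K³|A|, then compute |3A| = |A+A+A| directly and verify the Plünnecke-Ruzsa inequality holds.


|A| = 5.
Step 1: Compute A + A by enumerating all 25 pairs.
A + A = {0, 2, 4, 7, 8, 9, 10, 12, 14, 15, 16, 17, 18, 20}, so |A + A| = 14.
Step 2: Doubling constant K = |A + A|/|A| = 14/5 = 14/5 ≈ 2.8000.
Step 3: Plünnecke-Ruzsa gives |3A| ≤ K³·|A| = (2.8000)³ · 5 ≈ 109.7600.
Step 4: Compute 3A = A + A + A directly by enumerating all triples (a,b,c) ∈ A³; |3A| = 26.
Step 5: Check 26 ≤ 109.7600? Yes ✓.

K = 14/5, Plünnecke-Ruzsa bound K³|A| ≈ 109.7600, |3A| = 26, inequality holds.


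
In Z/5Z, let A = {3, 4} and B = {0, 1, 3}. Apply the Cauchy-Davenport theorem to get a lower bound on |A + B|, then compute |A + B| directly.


Cauchy-Davenport: |A + B| ≥ min(p, |A| + |B| - 1) for A, B nonempty in Z/pZ.
|A| = 2, |B| = 3, p = 5.
CD lower bound = min(5, 2 + 3 - 1) = min(5, 4) = 4.
Compute A + B mod 5 directly:
a = 3: 3+0=3, 3+1=4, 3+3=1
a = 4: 4+0=4, 4+1=0, 4+3=2
A + B = {0, 1, 2, 3, 4}, so |A + B| = 5.
Verify: 5 ≥ 4? Yes ✓.

CD lower bound = 4, actual |A + B| = 5.


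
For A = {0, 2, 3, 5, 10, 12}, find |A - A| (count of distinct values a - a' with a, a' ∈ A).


A - A = {a - a' : a, a' ∈ A}; |A| = 6.
Bounds: 2|A|-1 ≤ |A - A| ≤ |A|² - |A| + 1, i.e. 11 ≤ |A - A| ≤ 31.
Note: 0 ∈ A - A always (from a - a). The set is symmetric: if d ∈ A - A then -d ∈ A - A.
Enumerate nonzero differences d = a - a' with a > a' (then include -d):
Positive differences: {1, 2, 3, 5, 7, 8, 9, 10, 12}
Full difference set: {0} ∪ (positive diffs) ∪ (negative diffs).
|A - A| = 1 + 2·9 = 19 (matches direct enumeration: 19).

|A - A| = 19


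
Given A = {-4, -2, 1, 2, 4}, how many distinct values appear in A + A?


A + A = {a + a' : a, a' ∈ A}; |A| = 5.
General bounds: 2|A| - 1 ≤ |A + A| ≤ |A|(|A|+1)/2, i.e. 9 ≤ |A + A| ≤ 15.
Lower bound 2|A|-1 is attained iff A is an arithmetic progression.
Enumerate sums a + a' for a ≤ a' (symmetric, so this suffices):
a = -4: -4+-4=-8, -4+-2=-6, -4+1=-3, -4+2=-2, -4+4=0
a = -2: -2+-2=-4, -2+1=-1, -2+2=0, -2+4=2
a = 1: 1+1=2, 1+2=3, 1+4=5
a = 2: 2+2=4, 2+4=6
a = 4: 4+4=8
Distinct sums: {-8, -6, -4, -3, -2, -1, 0, 2, 3, 4, 5, 6, 8}
|A + A| = 13

|A + A| = 13


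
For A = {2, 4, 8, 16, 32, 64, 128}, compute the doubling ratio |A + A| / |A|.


|A| = 7.
Compute A + A by enumerating all 49 pairs.
A + A = {4, 6, 8, 10, 12, 16, 18, 20, 24, 32, 34, 36, 40, 48, 64, 66, 68, 72, 80, 96, 128, 130, 132, 136, 144, 160, 192, 256}, so |A + A| = 28.
K = |A + A| / |A| = 28/7 = 4/1 ≈ 4.0000.
Reference: AP of size 7 gives K = 13/7 ≈ 1.8571; a fully generic set of size 7 gives K ≈ 4.0000.

|A| = 7, |A + A| = 28, K = 28/7 = 4/1.


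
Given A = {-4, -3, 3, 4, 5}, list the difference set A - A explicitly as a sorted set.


A - A = {a - a' : a, a' ∈ A}.
Compute a - a' for each ordered pair (a, a'):
a = -4: -4--4=0, -4--3=-1, -4-3=-7, -4-4=-8, -4-5=-9
a = -3: -3--4=1, -3--3=0, -3-3=-6, -3-4=-7, -3-5=-8
a = 3: 3--4=7, 3--3=6, 3-3=0, 3-4=-1, 3-5=-2
a = 4: 4--4=8, 4--3=7, 4-3=1, 4-4=0, 4-5=-1
a = 5: 5--4=9, 5--3=8, 5-3=2, 5-4=1, 5-5=0
Collecting distinct values (and noting 0 appears from a-a):
A - A = {-9, -8, -7, -6, -2, -1, 0, 1, 2, 6, 7, 8, 9}
|A - A| = 13

A - A = {-9, -8, -7, -6, -2, -1, 0, 1, 2, 6, 7, 8, 9}


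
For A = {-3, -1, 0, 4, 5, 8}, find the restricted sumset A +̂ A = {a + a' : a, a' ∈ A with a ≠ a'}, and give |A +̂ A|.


Restricted sumset: A +̂ A = {a + a' : a ∈ A, a' ∈ A, a ≠ a'}.
Equivalently, take A + A and drop any sum 2a that is achievable ONLY as a + a for a ∈ A (i.e. sums representable only with equal summands).
Enumerate pairs (a, a') with a < a' (symmetric, so each unordered pair gives one sum; this covers all a ≠ a'):
  -3 + -1 = -4
  -3 + 0 = -3
  -3 + 4 = 1
  -3 + 5 = 2
  -3 + 8 = 5
  -1 + 0 = -1
  -1 + 4 = 3
  -1 + 5 = 4
  -1 + 8 = 7
  0 + 4 = 4
  0 + 5 = 5
  0 + 8 = 8
  4 + 5 = 9
  4 + 8 = 12
  5 + 8 = 13
Collected distinct sums: {-4, -3, -1, 1, 2, 3, 4, 5, 7, 8, 9, 12, 13}
|A +̂ A| = 13
(Reference bound: |A +̂ A| ≥ 2|A| - 3 for |A| ≥ 2, with |A| = 6 giving ≥ 9.)

|A +̂ A| = 13


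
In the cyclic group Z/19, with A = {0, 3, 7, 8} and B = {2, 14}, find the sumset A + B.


Work in Z/19Z: reduce every sum a + b modulo 19.
Enumerate all 8 pairs:
a = 0: 0+2=2, 0+14=14
a = 3: 3+2=5, 3+14=17
a = 7: 7+2=9, 7+14=2
a = 8: 8+2=10, 8+14=3
Distinct residues collected: {2, 3, 5, 9, 10, 14, 17}
|A + B| = 7 (out of 19 total residues).

A + B = {2, 3, 5, 9, 10, 14, 17}


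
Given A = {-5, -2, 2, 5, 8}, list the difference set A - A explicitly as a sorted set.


A - A = {a - a' : a, a' ∈ A}.
Compute a - a' for each ordered pair (a, a'):
a = -5: -5--5=0, -5--2=-3, -5-2=-7, -5-5=-10, -5-8=-13
a = -2: -2--5=3, -2--2=0, -2-2=-4, -2-5=-7, -2-8=-10
a = 2: 2--5=7, 2--2=4, 2-2=0, 2-5=-3, 2-8=-6
a = 5: 5--5=10, 5--2=7, 5-2=3, 5-5=0, 5-8=-3
a = 8: 8--5=13, 8--2=10, 8-2=6, 8-5=3, 8-8=0
Collecting distinct values (and noting 0 appears from a-a):
A - A = {-13, -10, -7, -6, -4, -3, 0, 3, 4, 6, 7, 10, 13}
|A - A| = 13

A - A = {-13, -10, -7, -6, -4, -3, 0, 3, 4, 6, 7, 10, 13}


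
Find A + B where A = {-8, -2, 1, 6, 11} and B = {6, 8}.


A + B = {a + b : a ∈ A, b ∈ B}.
Enumerate all |A|·|B| = 5·2 = 10 pairs (a, b) and collect distinct sums.
a = -8: -8+6=-2, -8+8=0
a = -2: -2+6=4, -2+8=6
a = 1: 1+6=7, 1+8=9
a = 6: 6+6=12, 6+8=14
a = 11: 11+6=17, 11+8=19
Collecting distinct sums: A + B = {-2, 0, 4, 6, 7, 9, 12, 14, 17, 19}
|A + B| = 10

A + B = {-2, 0, 4, 6, 7, 9, 12, 14, 17, 19}


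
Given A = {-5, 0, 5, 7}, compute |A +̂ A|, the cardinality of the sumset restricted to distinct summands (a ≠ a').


Restricted sumset: A +̂ A = {a + a' : a ∈ A, a' ∈ A, a ≠ a'}.
Equivalently, take A + A and drop any sum 2a that is achievable ONLY as a + a for a ∈ A (i.e. sums representable only with equal summands).
Enumerate pairs (a, a') with a < a' (symmetric, so each unordered pair gives one sum; this covers all a ≠ a'):
  -5 + 0 = -5
  -5 + 5 = 0
  -5 + 7 = 2
  0 + 5 = 5
  0 + 7 = 7
  5 + 7 = 12
Collected distinct sums: {-5, 0, 2, 5, 7, 12}
|A +̂ A| = 6
(Reference bound: |A +̂ A| ≥ 2|A| - 3 for |A| ≥ 2, with |A| = 4 giving ≥ 5.)

|A +̂ A| = 6


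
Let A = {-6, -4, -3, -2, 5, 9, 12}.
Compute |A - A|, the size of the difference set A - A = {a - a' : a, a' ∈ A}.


A - A = {a - a' : a, a' ∈ A}; |A| = 7.
Bounds: 2|A|-1 ≤ |A - A| ≤ |A|² - |A| + 1, i.e. 13 ≤ |A - A| ≤ 43.
Note: 0 ∈ A - A always (from a - a). The set is symmetric: if d ∈ A - A then -d ∈ A - A.
Enumerate nonzero differences d = a - a' with a > a' (then include -d):
Positive differences: {1, 2, 3, 4, 7, 8, 9, 11, 12, 13, 14, 15, 16, 18}
Full difference set: {0} ∪ (positive diffs) ∪ (negative diffs).
|A - A| = 1 + 2·14 = 29 (matches direct enumeration: 29).

|A - A| = 29


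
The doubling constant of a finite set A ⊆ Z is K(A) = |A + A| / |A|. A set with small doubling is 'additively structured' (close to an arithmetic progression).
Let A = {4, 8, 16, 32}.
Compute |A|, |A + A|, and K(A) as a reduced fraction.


|A| = 4.
Compute A + A by enumerating all 16 pairs.
A + A = {8, 12, 16, 20, 24, 32, 36, 40, 48, 64}, so |A + A| = 10.
K = |A + A| / |A| = 10/4 = 5/2 ≈ 2.5000.
Reference: AP of size 4 gives K = 7/4 ≈ 1.7500; a fully generic set of size 4 gives K ≈ 2.5000.

|A| = 4, |A + A| = 10, K = 10/4 = 5/2.


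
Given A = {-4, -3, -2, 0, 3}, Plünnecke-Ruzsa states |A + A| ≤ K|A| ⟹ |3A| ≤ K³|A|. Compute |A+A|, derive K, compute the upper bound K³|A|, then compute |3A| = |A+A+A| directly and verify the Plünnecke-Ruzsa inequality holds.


|A| = 5.
Step 1: Compute A + A by enumerating all 25 pairs.
A + A = {-8, -7, -6, -5, -4, -3, -2, -1, 0, 1, 3, 6}, so |A + A| = 12.
Step 2: Doubling constant K = |A + A|/|A| = 12/5 = 12/5 ≈ 2.4000.
Step 3: Plünnecke-Ruzsa gives |3A| ≤ K³·|A| = (2.4000)³ · 5 ≈ 69.1200.
Step 4: Compute 3A = A + A + A directly by enumerating all triples (a,b,c) ∈ A³; |3A| = 19.
Step 5: Check 19 ≤ 69.1200? Yes ✓.

K = 12/5, Plünnecke-Ruzsa bound K³|A| ≈ 69.1200, |3A| = 19, inequality holds.


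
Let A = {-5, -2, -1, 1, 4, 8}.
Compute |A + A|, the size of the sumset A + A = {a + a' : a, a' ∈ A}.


A + A = {a + a' : a, a' ∈ A}; |A| = 6.
General bounds: 2|A| - 1 ≤ |A + A| ≤ |A|(|A|+1)/2, i.e. 11 ≤ |A + A| ≤ 21.
Lower bound 2|A|-1 is attained iff A is an arithmetic progression.
Enumerate sums a + a' for a ≤ a' (symmetric, so this suffices):
a = -5: -5+-5=-10, -5+-2=-7, -5+-1=-6, -5+1=-4, -5+4=-1, -5+8=3
a = -2: -2+-2=-4, -2+-1=-3, -2+1=-1, -2+4=2, -2+8=6
a = -1: -1+-1=-2, -1+1=0, -1+4=3, -1+8=7
a = 1: 1+1=2, 1+4=5, 1+8=9
a = 4: 4+4=8, 4+8=12
a = 8: 8+8=16
Distinct sums: {-10, -7, -6, -4, -3, -2, -1, 0, 2, 3, 5, 6, 7, 8, 9, 12, 16}
|A + A| = 17

|A + A| = 17


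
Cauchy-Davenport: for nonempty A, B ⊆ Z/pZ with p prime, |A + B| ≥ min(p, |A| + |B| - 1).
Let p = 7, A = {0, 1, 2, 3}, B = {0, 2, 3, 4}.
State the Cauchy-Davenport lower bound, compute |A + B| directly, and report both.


Cauchy-Davenport: |A + B| ≥ min(p, |A| + |B| - 1) for A, B nonempty in Z/pZ.
|A| = 4, |B| = 4, p = 7.
CD lower bound = min(7, 4 + 4 - 1) = min(7, 7) = 7.
Compute A + B mod 7 directly:
a = 0: 0+0=0, 0+2=2, 0+3=3, 0+4=4
a = 1: 1+0=1, 1+2=3, 1+3=4, 1+4=5
a = 2: 2+0=2, 2+2=4, 2+3=5, 2+4=6
a = 3: 3+0=3, 3+2=5, 3+3=6, 3+4=0
A + B = {0, 1, 2, 3, 4, 5, 6}, so |A + B| = 7.
Verify: 7 ≥ 7? Yes ✓.

CD lower bound = 7, actual |A + B| = 7.


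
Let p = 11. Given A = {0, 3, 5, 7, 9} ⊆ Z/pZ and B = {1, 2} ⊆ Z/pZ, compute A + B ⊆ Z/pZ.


Work in Z/11Z: reduce every sum a + b modulo 11.
Enumerate all 10 pairs:
a = 0: 0+1=1, 0+2=2
a = 3: 3+1=4, 3+2=5
a = 5: 5+1=6, 5+2=7
a = 7: 7+1=8, 7+2=9
a = 9: 9+1=10, 9+2=0
Distinct residues collected: {0, 1, 2, 4, 5, 6, 7, 8, 9, 10}
|A + B| = 10 (out of 11 total residues).

A + B = {0, 1, 2, 4, 5, 6, 7, 8, 9, 10}


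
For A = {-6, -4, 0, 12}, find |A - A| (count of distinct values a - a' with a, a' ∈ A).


A - A = {a - a' : a, a' ∈ A}; |A| = 4.
Bounds: 2|A|-1 ≤ |A - A| ≤ |A|² - |A| + 1, i.e. 7 ≤ |A - A| ≤ 13.
Note: 0 ∈ A - A always (from a - a). The set is symmetric: if d ∈ A - A then -d ∈ A - A.
Enumerate nonzero differences d = a - a' with a > a' (then include -d):
Positive differences: {2, 4, 6, 12, 16, 18}
Full difference set: {0} ∪ (positive diffs) ∪ (negative diffs).
|A - A| = 1 + 2·6 = 13 (matches direct enumeration: 13).

|A - A| = 13


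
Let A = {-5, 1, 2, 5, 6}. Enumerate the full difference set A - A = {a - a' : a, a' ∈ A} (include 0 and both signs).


A - A = {a - a' : a, a' ∈ A}.
Compute a - a' for each ordered pair (a, a'):
a = -5: -5--5=0, -5-1=-6, -5-2=-7, -5-5=-10, -5-6=-11
a = 1: 1--5=6, 1-1=0, 1-2=-1, 1-5=-4, 1-6=-5
a = 2: 2--5=7, 2-1=1, 2-2=0, 2-5=-3, 2-6=-4
a = 5: 5--5=10, 5-1=4, 5-2=3, 5-5=0, 5-6=-1
a = 6: 6--5=11, 6-1=5, 6-2=4, 6-5=1, 6-6=0
Collecting distinct values (and noting 0 appears from a-a):
A - A = {-11, -10, -7, -6, -5, -4, -3, -1, 0, 1, 3, 4, 5, 6, 7, 10, 11}
|A - A| = 17

A - A = {-11, -10, -7, -6, -5, -4, -3, -1, 0, 1, 3, 4, 5, 6, 7, 10, 11}


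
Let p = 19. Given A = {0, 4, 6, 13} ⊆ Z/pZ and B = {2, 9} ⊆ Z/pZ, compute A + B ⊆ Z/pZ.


Work in Z/19Z: reduce every sum a + b modulo 19.
Enumerate all 8 pairs:
a = 0: 0+2=2, 0+9=9
a = 4: 4+2=6, 4+9=13
a = 6: 6+2=8, 6+9=15
a = 13: 13+2=15, 13+9=3
Distinct residues collected: {2, 3, 6, 8, 9, 13, 15}
|A + B| = 7 (out of 19 total residues).

A + B = {2, 3, 6, 8, 9, 13, 15}


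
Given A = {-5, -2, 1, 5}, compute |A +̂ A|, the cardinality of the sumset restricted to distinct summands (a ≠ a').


Restricted sumset: A +̂ A = {a + a' : a ∈ A, a' ∈ A, a ≠ a'}.
Equivalently, take A + A and drop any sum 2a that is achievable ONLY as a + a for a ∈ A (i.e. sums representable only with equal summands).
Enumerate pairs (a, a') with a < a' (symmetric, so each unordered pair gives one sum; this covers all a ≠ a'):
  -5 + -2 = -7
  -5 + 1 = -4
  -5 + 5 = 0
  -2 + 1 = -1
  -2 + 5 = 3
  1 + 5 = 6
Collected distinct sums: {-7, -4, -1, 0, 3, 6}
|A +̂ A| = 6
(Reference bound: |A +̂ A| ≥ 2|A| - 3 for |A| ≥ 2, with |A| = 4 giving ≥ 5.)

|A +̂ A| = 6


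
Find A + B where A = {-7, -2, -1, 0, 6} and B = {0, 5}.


A + B = {a + b : a ∈ A, b ∈ B}.
Enumerate all |A|·|B| = 5·2 = 10 pairs (a, b) and collect distinct sums.
a = -7: -7+0=-7, -7+5=-2
a = -2: -2+0=-2, -2+5=3
a = -1: -1+0=-1, -1+5=4
a = 0: 0+0=0, 0+5=5
a = 6: 6+0=6, 6+5=11
Collecting distinct sums: A + B = {-7, -2, -1, 0, 3, 4, 5, 6, 11}
|A + B| = 9

A + B = {-7, -2, -1, 0, 3, 4, 5, 6, 11}


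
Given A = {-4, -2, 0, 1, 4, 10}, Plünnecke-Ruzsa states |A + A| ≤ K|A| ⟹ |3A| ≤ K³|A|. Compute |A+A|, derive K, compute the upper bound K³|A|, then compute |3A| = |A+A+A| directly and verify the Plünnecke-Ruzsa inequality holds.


|A| = 6.
Step 1: Compute A + A by enumerating all 36 pairs.
A + A = {-8, -6, -4, -3, -2, -1, 0, 1, 2, 4, 5, 6, 8, 10, 11, 14, 20}, so |A + A| = 17.
Step 2: Doubling constant K = |A + A|/|A| = 17/6 = 17/6 ≈ 2.8333.
Step 3: Plünnecke-Ruzsa gives |3A| ≤ K³·|A| = (2.8333)³ · 6 ≈ 136.4722.
Step 4: Compute 3A = A + A + A directly by enumerating all triples (a,b,c) ∈ A³; |3A| = 31.
Step 5: Check 31 ≤ 136.4722? Yes ✓.

K = 17/6, Plünnecke-Ruzsa bound K³|A| ≈ 136.4722, |3A| = 31, inequality holds.


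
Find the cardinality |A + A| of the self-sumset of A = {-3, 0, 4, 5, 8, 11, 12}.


A + A = {a + a' : a, a' ∈ A}; |A| = 7.
General bounds: 2|A| - 1 ≤ |A + A| ≤ |A|(|A|+1)/2, i.e. 13 ≤ |A + A| ≤ 28.
Lower bound 2|A|-1 is attained iff A is an arithmetic progression.
Enumerate sums a + a' for a ≤ a' (symmetric, so this suffices):
a = -3: -3+-3=-6, -3+0=-3, -3+4=1, -3+5=2, -3+8=5, -3+11=8, -3+12=9
a = 0: 0+0=0, 0+4=4, 0+5=5, 0+8=8, 0+11=11, 0+12=12
a = 4: 4+4=8, 4+5=9, 4+8=12, 4+11=15, 4+12=16
a = 5: 5+5=10, 5+8=13, 5+11=16, 5+12=17
a = 8: 8+8=16, 8+11=19, 8+12=20
a = 11: 11+11=22, 11+12=23
a = 12: 12+12=24
Distinct sums: {-6, -3, 0, 1, 2, 4, 5, 8, 9, 10, 11, 12, 13, 15, 16, 17, 19, 20, 22, 23, 24}
|A + A| = 21

|A + A| = 21


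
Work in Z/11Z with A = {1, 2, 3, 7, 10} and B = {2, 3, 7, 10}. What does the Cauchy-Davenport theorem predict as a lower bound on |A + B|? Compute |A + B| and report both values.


Cauchy-Davenport: |A + B| ≥ min(p, |A| + |B| - 1) for A, B nonempty in Z/pZ.
|A| = 5, |B| = 4, p = 11.
CD lower bound = min(11, 5 + 4 - 1) = min(11, 8) = 8.
Compute A + B mod 11 directly:
a = 1: 1+2=3, 1+3=4, 1+7=8, 1+10=0
a = 2: 2+2=4, 2+3=5, 2+7=9, 2+10=1
a = 3: 3+2=5, 3+3=6, 3+7=10, 3+10=2
a = 7: 7+2=9, 7+3=10, 7+7=3, 7+10=6
a = 10: 10+2=1, 10+3=2, 10+7=6, 10+10=9
A + B = {0, 1, 2, 3, 4, 5, 6, 8, 9, 10}, so |A + B| = 10.
Verify: 10 ≥ 8? Yes ✓.

CD lower bound = 8, actual |A + B| = 10.


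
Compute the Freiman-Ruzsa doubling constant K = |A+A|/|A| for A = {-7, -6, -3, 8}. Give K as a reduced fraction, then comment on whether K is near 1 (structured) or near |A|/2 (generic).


|A| = 4.
Compute A + A by enumerating all 16 pairs.
A + A = {-14, -13, -12, -10, -9, -6, 1, 2, 5, 16}, so |A + A| = 10.
K = |A + A| / |A| = 10/4 = 5/2 ≈ 2.5000.
Reference: AP of size 4 gives K = 7/4 ≈ 1.7500; a fully generic set of size 4 gives K ≈ 2.5000.

|A| = 4, |A + A| = 10, K = 10/4 = 5/2.


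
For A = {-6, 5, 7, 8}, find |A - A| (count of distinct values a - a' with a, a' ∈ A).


A - A = {a - a' : a, a' ∈ A}; |A| = 4.
Bounds: 2|A|-1 ≤ |A - A| ≤ |A|² - |A| + 1, i.e. 7 ≤ |A - A| ≤ 13.
Note: 0 ∈ A - A always (from a - a). The set is symmetric: if d ∈ A - A then -d ∈ A - A.
Enumerate nonzero differences d = a - a' with a > a' (then include -d):
Positive differences: {1, 2, 3, 11, 13, 14}
Full difference set: {0} ∪ (positive diffs) ∪ (negative diffs).
|A - A| = 1 + 2·6 = 13 (matches direct enumeration: 13).

|A - A| = 13


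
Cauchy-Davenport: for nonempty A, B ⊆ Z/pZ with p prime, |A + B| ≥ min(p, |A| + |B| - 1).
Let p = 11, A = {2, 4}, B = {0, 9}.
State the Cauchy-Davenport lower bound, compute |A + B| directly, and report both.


Cauchy-Davenport: |A + B| ≥ min(p, |A| + |B| - 1) for A, B nonempty in Z/pZ.
|A| = 2, |B| = 2, p = 11.
CD lower bound = min(11, 2 + 2 - 1) = min(11, 3) = 3.
Compute A + B mod 11 directly:
a = 2: 2+0=2, 2+9=0
a = 4: 4+0=4, 4+9=2
A + B = {0, 2, 4}, so |A + B| = 3.
Verify: 3 ≥ 3? Yes ✓.

CD lower bound = 3, actual |A + B| = 3.


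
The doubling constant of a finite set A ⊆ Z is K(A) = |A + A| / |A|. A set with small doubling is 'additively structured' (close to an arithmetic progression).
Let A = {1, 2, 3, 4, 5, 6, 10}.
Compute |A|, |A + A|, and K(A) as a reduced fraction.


|A| = 7.
Compute A + A by enumerating all 49 pairs.
A + A = {2, 3, 4, 5, 6, 7, 8, 9, 10, 11, 12, 13, 14, 15, 16, 20}, so |A + A| = 16.
K = |A + A| / |A| = 16/7 (already in lowest terms) ≈ 2.2857.
Reference: AP of size 7 gives K = 13/7 ≈ 1.8571; a fully generic set of size 7 gives K ≈ 4.0000.

|A| = 7, |A + A| = 16, K = 16/7.


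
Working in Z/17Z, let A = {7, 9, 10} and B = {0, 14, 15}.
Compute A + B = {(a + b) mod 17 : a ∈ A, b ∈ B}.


Work in Z/17Z: reduce every sum a + b modulo 17.
Enumerate all 9 pairs:
a = 7: 7+0=7, 7+14=4, 7+15=5
a = 9: 9+0=9, 9+14=6, 9+15=7
a = 10: 10+0=10, 10+14=7, 10+15=8
Distinct residues collected: {4, 5, 6, 7, 8, 9, 10}
|A + B| = 7 (out of 17 total residues).

A + B = {4, 5, 6, 7, 8, 9, 10}


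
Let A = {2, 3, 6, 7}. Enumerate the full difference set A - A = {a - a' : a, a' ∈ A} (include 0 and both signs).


A - A = {a - a' : a, a' ∈ A}.
Compute a - a' for each ordered pair (a, a'):
a = 2: 2-2=0, 2-3=-1, 2-6=-4, 2-7=-5
a = 3: 3-2=1, 3-3=0, 3-6=-3, 3-7=-4
a = 6: 6-2=4, 6-3=3, 6-6=0, 6-7=-1
a = 7: 7-2=5, 7-3=4, 7-6=1, 7-7=0
Collecting distinct values (and noting 0 appears from a-a):
A - A = {-5, -4, -3, -1, 0, 1, 3, 4, 5}
|A - A| = 9

A - A = {-5, -4, -3, -1, 0, 1, 3, 4, 5}


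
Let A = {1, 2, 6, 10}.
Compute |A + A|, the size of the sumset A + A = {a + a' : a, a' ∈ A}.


A + A = {a + a' : a, a' ∈ A}; |A| = 4.
General bounds: 2|A| - 1 ≤ |A + A| ≤ |A|(|A|+1)/2, i.e. 7 ≤ |A + A| ≤ 10.
Lower bound 2|A|-1 is attained iff A is an arithmetic progression.
Enumerate sums a + a' for a ≤ a' (symmetric, so this suffices):
a = 1: 1+1=2, 1+2=3, 1+6=7, 1+10=11
a = 2: 2+2=4, 2+6=8, 2+10=12
a = 6: 6+6=12, 6+10=16
a = 10: 10+10=20
Distinct sums: {2, 3, 4, 7, 8, 11, 12, 16, 20}
|A + A| = 9

|A + A| = 9


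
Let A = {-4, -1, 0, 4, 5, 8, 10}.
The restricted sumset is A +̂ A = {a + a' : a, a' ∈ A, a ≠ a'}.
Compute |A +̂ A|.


Restricted sumset: A +̂ A = {a + a' : a ∈ A, a' ∈ A, a ≠ a'}.
Equivalently, take A + A and drop any sum 2a that is achievable ONLY as a + a for a ∈ A (i.e. sums representable only with equal summands).
Enumerate pairs (a, a') with a < a' (symmetric, so each unordered pair gives one sum; this covers all a ≠ a'):
  -4 + -1 = -5
  -4 + 0 = -4
  -4 + 4 = 0
  -4 + 5 = 1
  -4 + 8 = 4
  -4 + 10 = 6
  -1 + 0 = -1
  -1 + 4 = 3
  -1 + 5 = 4
  -1 + 8 = 7
  -1 + 10 = 9
  0 + 4 = 4
  0 + 5 = 5
  0 + 8 = 8
  0 + 10 = 10
  4 + 5 = 9
  4 + 8 = 12
  4 + 10 = 14
  5 + 8 = 13
  5 + 10 = 15
  8 + 10 = 18
Collected distinct sums: {-5, -4, -1, 0, 1, 3, 4, 5, 6, 7, 8, 9, 10, 12, 13, 14, 15, 18}
|A +̂ A| = 18
(Reference bound: |A +̂ A| ≥ 2|A| - 3 for |A| ≥ 2, with |A| = 7 giving ≥ 11.)

|A +̂ A| = 18


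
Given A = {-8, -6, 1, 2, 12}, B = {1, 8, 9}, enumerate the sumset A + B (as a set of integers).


A + B = {a + b : a ∈ A, b ∈ B}.
Enumerate all |A|·|B| = 5·3 = 15 pairs (a, b) and collect distinct sums.
a = -8: -8+1=-7, -8+8=0, -8+9=1
a = -6: -6+1=-5, -6+8=2, -6+9=3
a = 1: 1+1=2, 1+8=9, 1+9=10
a = 2: 2+1=3, 2+8=10, 2+9=11
a = 12: 12+1=13, 12+8=20, 12+9=21
Collecting distinct sums: A + B = {-7, -5, 0, 1, 2, 3, 9, 10, 11, 13, 20, 21}
|A + B| = 12

A + B = {-7, -5, 0, 1, 2, 3, 9, 10, 11, 13, 20, 21}


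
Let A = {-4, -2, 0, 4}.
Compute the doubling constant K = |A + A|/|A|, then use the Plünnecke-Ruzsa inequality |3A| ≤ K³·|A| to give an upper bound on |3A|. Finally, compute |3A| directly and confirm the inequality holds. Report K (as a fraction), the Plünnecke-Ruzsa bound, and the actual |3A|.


|A| = 4.
Step 1: Compute A + A by enumerating all 16 pairs.
A + A = {-8, -6, -4, -2, 0, 2, 4, 8}, so |A + A| = 8.
Step 2: Doubling constant K = |A + A|/|A| = 8/4 = 8/4 ≈ 2.0000.
Step 3: Plünnecke-Ruzsa gives |3A| ≤ K³·|A| = (2.0000)³ · 4 ≈ 32.0000.
Step 4: Compute 3A = A + A + A directly by enumerating all triples (a,b,c) ∈ A³; |3A| = 12.
Step 5: Check 12 ≤ 32.0000? Yes ✓.

K = 8/4, Plünnecke-Ruzsa bound K³|A| ≈ 32.0000, |3A| = 12, inequality holds.


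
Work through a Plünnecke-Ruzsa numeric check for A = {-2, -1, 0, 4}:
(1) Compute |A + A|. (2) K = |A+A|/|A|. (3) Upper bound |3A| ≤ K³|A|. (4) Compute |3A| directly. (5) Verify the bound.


|A| = 4.
Step 1: Compute A + A by enumerating all 16 pairs.
A + A = {-4, -3, -2, -1, 0, 2, 3, 4, 8}, so |A + A| = 9.
Step 2: Doubling constant K = |A + A|/|A| = 9/4 = 9/4 ≈ 2.2500.
Step 3: Plünnecke-Ruzsa gives |3A| ≤ K³·|A| = (2.2500)³ · 4 ≈ 45.5625.
Step 4: Compute 3A = A + A + A directly by enumerating all triples (a,b,c) ∈ A³; |3A| = 15.
Step 5: Check 15 ≤ 45.5625? Yes ✓.

K = 9/4, Plünnecke-Ruzsa bound K³|A| ≈ 45.5625, |3A| = 15, inequality holds.


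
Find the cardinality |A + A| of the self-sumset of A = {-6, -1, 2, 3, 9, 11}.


A + A = {a + a' : a, a' ∈ A}; |A| = 6.
General bounds: 2|A| - 1 ≤ |A + A| ≤ |A|(|A|+1)/2, i.e. 11 ≤ |A + A| ≤ 21.
Lower bound 2|A|-1 is attained iff A is an arithmetic progression.
Enumerate sums a + a' for a ≤ a' (symmetric, so this suffices):
a = -6: -6+-6=-12, -6+-1=-7, -6+2=-4, -6+3=-3, -6+9=3, -6+11=5
a = -1: -1+-1=-2, -1+2=1, -1+3=2, -1+9=8, -1+11=10
a = 2: 2+2=4, 2+3=5, 2+9=11, 2+11=13
a = 3: 3+3=6, 3+9=12, 3+11=14
a = 9: 9+9=18, 9+11=20
a = 11: 11+11=22
Distinct sums: {-12, -7, -4, -3, -2, 1, 2, 3, 4, 5, 6, 8, 10, 11, 12, 13, 14, 18, 20, 22}
|A + A| = 20

|A + A| = 20
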